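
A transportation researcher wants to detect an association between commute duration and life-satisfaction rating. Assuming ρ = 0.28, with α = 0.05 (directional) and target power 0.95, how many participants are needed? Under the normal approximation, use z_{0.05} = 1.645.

Fisher's z: C = ½·ln((1+r)/(1−r)) = ½·ln(1.7778) = 0.2877.
n = ((z_{α} + z_β)/C)² + 3.
(1.645 + 1.645) / 0.2877 = 3.290 / 0.2877 = 11.436.
n = 11.436² + 3 = 130.77 + 3 = 133.8.
Round up.

n = 134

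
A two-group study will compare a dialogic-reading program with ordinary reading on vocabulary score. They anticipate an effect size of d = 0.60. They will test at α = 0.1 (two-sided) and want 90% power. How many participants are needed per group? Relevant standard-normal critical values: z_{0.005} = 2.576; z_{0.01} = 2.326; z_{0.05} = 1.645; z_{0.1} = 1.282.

n = 48 per group

For two independent groups with equal n: n = 2·((z_{α/2} + z_β) / d)².
z_{α/2} + z_β = 1.645 + 1.282 = 2.927.
n = 2 × (2.927 / 0.60)² = 2 × 4.878² = 2 × 23.80 = 47.6.
Round up to the next whole participant.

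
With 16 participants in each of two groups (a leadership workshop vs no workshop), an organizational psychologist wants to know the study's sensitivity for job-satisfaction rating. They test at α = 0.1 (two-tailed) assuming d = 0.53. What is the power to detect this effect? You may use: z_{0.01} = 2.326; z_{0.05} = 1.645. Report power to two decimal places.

power ≈ 0.44

For two equal groups, power = Φ(d·√(n/2) − z_{α/2}).
d·√(n/2) = 0.53 × √(16/2) = 0.53 × 2.828 = 1.499.
z_β = 1.499 − 1.645 = -0.146.
Power = Φ(-0.146) = 0.442.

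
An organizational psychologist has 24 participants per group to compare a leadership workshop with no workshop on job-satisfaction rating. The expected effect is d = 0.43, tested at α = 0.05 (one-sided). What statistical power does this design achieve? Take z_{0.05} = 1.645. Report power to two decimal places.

power ≈ 0.44

For two equal groups, power = Φ(d·√(n/2) − z_{α}).
d·√(n/2) = 0.43 × √(24/2) = 0.43 × 3.464 = 1.490.
z_β = 1.490 − 1.645 = -0.155.
Power = Φ(-0.155) = 0.438.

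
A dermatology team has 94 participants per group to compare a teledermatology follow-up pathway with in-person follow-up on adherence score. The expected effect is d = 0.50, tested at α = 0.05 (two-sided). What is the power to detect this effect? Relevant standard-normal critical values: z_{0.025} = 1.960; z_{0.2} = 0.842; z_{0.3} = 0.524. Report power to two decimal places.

power ≈ 0.93

For two equal groups, power = Φ(d·√(n/2) − z_{α/2}).
d·√(n/2) = 0.50 × √(94/2) = 0.50 × 6.856 = 3.428.
z_β = 3.428 − 1.960 = 1.468.
Power = Φ(1.468) = 0.929.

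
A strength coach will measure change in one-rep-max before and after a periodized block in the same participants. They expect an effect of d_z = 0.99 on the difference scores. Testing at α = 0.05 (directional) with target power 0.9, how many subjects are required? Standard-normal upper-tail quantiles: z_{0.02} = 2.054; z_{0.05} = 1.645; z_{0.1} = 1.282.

For a paired (one-sample on differences) test: n = ((z_{α} + z_β) / d)².
z_{α} + z_β = 1.645 + 1.282 = 2.927.
n = (2.927 / 0.99)² = 2.957² = 8.74.
Round up.

n = 9 pairs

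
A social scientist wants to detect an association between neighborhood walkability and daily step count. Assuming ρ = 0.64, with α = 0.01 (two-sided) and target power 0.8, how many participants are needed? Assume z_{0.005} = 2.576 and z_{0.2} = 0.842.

Fisher's z: C = ½·ln((1+r)/(1−r)) = ½·ln(4.5556) = 0.7582.
n = ((z_{α/2} + z_β)/C)² + 3.
(2.576 + 0.842) / 0.7582 = 3.418 / 0.7582 = 4.508.
n = 4.508² + 3 = 20.32 + 3 = 23.3.
Round up.

n = 24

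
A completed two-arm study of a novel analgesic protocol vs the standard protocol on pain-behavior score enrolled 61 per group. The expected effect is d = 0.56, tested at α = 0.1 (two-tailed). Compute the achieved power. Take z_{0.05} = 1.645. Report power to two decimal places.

For two equal groups, power = Φ(d·√(n/2) − z_{α/2}).
d·√(n/2) = 0.56 × √(61/2) = 0.56 × 5.523 = 3.093.
z_β = 3.093 − 1.645 = 1.448.
Power = Φ(1.448) = 0.926.

power ≈ 0.93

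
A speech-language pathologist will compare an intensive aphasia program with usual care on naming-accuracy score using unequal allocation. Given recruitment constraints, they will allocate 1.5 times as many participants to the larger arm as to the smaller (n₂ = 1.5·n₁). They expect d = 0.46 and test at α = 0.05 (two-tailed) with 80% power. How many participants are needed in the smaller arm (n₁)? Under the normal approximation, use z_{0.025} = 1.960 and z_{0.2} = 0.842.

With allocation ratio k = n₂/n₁ = 1.5, Var(x̄₁−x̄₂) = σ²(1/n₁ + 1/(k·n₁)) = σ²·(k+1)/(k·n₁).
So n₁ = (1 + 1/k)·((z_{α/2} + z_β)/d)² = 1.667 × (2.802/0.46)².
n₁ = 1.667 × 37.10 = 61.8.
Round up: n₁ = 62, giving n₂ = 1.5 × 62 = 93.

n₁ = 62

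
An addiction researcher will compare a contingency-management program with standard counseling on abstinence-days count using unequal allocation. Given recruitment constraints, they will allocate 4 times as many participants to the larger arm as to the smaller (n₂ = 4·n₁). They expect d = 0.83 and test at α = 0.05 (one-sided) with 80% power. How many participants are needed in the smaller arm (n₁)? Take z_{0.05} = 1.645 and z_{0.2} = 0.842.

With allocation ratio k = n₂/n₁ = 4, Var(x̄₁−x̄₂) = σ²(1/n₁ + 1/(k·n₁)) = σ²·(k+1)/(k·n₁).
So n₁ = (1 + 1/k)·((z_{α} + z_β)/d)² = 1.250 × (2.487/0.83)².
n₁ = 1.250 × 8.98 = 11.2.
Round up: n₁ = 12, giving n₂ = 4 × 12 = 48.

n₁ = 12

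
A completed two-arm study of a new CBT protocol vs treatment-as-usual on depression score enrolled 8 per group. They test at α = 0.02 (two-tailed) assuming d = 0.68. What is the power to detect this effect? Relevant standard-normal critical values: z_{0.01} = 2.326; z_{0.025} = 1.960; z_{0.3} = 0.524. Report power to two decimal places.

For two equal groups, power = Φ(d·√(n/2) − z_{α/2}).
d·√(n/2) = 0.68 × √(8/2) = 0.68 × 2.000 = 1.360.
z_β = 1.360 − 2.326 = -0.966.
Power = Φ(-0.966) = 0.167.

power ≈ 0.17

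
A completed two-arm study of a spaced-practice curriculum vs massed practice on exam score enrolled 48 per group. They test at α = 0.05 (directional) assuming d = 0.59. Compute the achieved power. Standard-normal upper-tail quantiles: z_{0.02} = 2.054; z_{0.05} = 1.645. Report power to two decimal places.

For two equal groups, power = Φ(d·√(n/2) − z_{α}).
d·√(n/2) = 0.59 × √(48/2) = 0.59 × 4.899 = 2.890.
z_β = 2.890 − 1.645 = 1.245.
Power = Φ(1.245) = 0.894.

power ≈ 0.89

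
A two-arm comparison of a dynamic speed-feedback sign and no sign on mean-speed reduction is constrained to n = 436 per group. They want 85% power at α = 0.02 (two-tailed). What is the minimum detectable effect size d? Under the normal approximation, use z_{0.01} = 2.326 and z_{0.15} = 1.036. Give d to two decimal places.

d_min ≈ 0.23

For two independent groups of n = 436 each: d_min = (z_{α/2} + z_β)·√(2/n).
z-sum = 2.326 + 1.036 = 3.362.
d_min = 3.362 × √(2/436) = 3.362 × 0.0677 = 0.228.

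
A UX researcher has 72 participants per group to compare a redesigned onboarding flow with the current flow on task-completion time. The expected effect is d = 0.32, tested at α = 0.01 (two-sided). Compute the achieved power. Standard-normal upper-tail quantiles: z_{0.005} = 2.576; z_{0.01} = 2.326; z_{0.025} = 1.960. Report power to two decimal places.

For two equal groups, power = Φ(d·√(n/2) − z_{α/2}).
d·√(n/2) = 0.32 × √(72/2) = 0.32 × 6.000 = 1.920.
z_β = 1.920 − 2.576 = -0.656.
Power = Φ(-0.656) = 0.256.

power ≈ 0.26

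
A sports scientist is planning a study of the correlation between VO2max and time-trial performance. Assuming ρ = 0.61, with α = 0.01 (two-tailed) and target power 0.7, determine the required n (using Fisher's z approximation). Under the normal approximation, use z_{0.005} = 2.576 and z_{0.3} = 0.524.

n = 23

Fisher's z: C = ½·ln((1+r)/(1−r)) = ½·ln(4.1282) = 0.7089.
n = ((z_{α/2} + z_β)/C)² + 3.
(2.576 + 0.524) / 0.7089 = 3.100 / 0.7089 = 4.373.
n = 4.373² + 3 = 19.12 + 3 = 22.1.
Round up.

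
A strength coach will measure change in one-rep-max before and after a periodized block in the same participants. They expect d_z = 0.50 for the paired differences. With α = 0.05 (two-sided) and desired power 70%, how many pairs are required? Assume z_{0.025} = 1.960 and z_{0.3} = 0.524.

For a paired (one-sample on differences) test: n = ((z_{α/2} + z_β) / d)².
z_{α/2} + z_β = 1.960 + 0.524 = 2.484.
n = (2.484 / 0.50)² = 4.968² = 24.68.
Round up.

n = 25 pairs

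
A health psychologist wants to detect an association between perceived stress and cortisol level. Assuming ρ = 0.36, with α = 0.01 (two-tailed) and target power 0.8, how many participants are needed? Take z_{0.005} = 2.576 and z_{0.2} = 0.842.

Fisher's z: C = ½·ln((1+r)/(1−r)) = ½·ln(2.1250) = 0.3769.
n = ((z_{α/2} + z_β)/C)² + 3.
(2.576 + 0.842) / 0.3769 = 3.418 / 0.3769 = 9.069.
n = 9.069² + 3 = 82.24 + 3 = 85.2.
Round up.

n = 86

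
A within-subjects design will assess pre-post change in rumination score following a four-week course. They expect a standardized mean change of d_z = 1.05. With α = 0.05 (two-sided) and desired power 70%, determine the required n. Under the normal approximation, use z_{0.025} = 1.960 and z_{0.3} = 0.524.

n = 6 pairs

For a paired (one-sample on differences) test: n = ((z_{α/2} + z_β) / d)².
z_{α/2} + z_β = 1.960 + 0.524 = 2.484.
n = (2.484 / 1.05)² = 2.366² = 5.60.
Round up.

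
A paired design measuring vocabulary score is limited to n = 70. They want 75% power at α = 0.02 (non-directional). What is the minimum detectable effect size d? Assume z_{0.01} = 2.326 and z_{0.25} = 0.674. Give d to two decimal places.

d_min ≈ 0.36

For a single sample (or paired design) of n = 70: d_min = (z_{α/2} + z_β)/√n.
z-sum = 2.326 + 0.674 = 3.000.
d_min = 3.000 / √70 = 3.000 / 8.367 = 0.359.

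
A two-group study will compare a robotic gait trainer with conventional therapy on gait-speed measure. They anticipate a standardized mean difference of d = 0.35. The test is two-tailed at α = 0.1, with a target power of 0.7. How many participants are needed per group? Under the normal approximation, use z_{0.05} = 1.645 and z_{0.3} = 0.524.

n = 77 per group

For two independent groups with equal n: n = 2·((z_{α/2} + z_β) / d)².
z_{α/2} + z_β = 1.645 + 0.524 = 2.169.
n = 2 × (2.169 / 0.35)² = 2 × 6.197² = 2 × 38.40 = 76.8.
Round up to the next whole participant.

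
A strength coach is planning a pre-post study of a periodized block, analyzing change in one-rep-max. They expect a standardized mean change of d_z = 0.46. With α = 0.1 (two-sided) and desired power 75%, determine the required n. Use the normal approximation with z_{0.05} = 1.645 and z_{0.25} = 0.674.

n = 26 pairs

For a paired (one-sample on differences) test: n = ((z_{α/2} + z_β) / d)².
z_{α/2} + z_β = 1.645 + 0.674 = 2.319.
n = (2.319 / 0.46)² = 5.041² = 25.41.
Round up.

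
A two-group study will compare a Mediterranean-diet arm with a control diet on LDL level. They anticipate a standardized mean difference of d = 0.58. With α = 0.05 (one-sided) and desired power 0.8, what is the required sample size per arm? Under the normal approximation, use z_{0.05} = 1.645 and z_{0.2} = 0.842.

For two independent groups with equal n: n = 2·((z_{α} + z_β) / d)².
z_{α} + z_β = 1.645 + 0.842 = 2.487.
n = 2 × (2.487 / 0.58)² = 2 × 4.288² = 2 × 18.39 = 36.8.
Round up to the next whole participant.

n = 37 per group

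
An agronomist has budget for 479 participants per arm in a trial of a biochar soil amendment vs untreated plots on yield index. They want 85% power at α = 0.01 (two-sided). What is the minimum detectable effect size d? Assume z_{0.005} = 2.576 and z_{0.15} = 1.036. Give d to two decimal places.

d_min ≈ 0.23

For two independent groups of n = 479 each: d_min = (z_{α/2} + z_β)·√(2/n).
z-sum = 2.576 + 1.036 = 3.612.
d_min = 3.612 × √(2/479) = 3.612 × 0.0646 = 0.233.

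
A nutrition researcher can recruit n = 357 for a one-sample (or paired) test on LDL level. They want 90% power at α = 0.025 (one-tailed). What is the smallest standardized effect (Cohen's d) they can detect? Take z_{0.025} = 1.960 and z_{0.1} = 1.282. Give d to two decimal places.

For a single sample (or paired design) of n = 357: d_min = (z_{α} + z_β)/√n.
z-sum = 1.960 + 1.282 = 3.242.
d_min = 3.242 / √357 = 3.242 / 18.894 = 0.172.

d_min ≈ 0.17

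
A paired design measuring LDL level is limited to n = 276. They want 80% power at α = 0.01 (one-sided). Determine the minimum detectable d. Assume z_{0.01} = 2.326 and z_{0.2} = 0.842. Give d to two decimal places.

For a single sample (or paired design) of n = 276: d_min = (z_{α} + z_β)/√n.
z-sum = 2.326 + 0.842 = 3.168.
d_min = 3.168 / √276 = 3.168 / 16.613 = 0.191.

d_min ≈ 0.19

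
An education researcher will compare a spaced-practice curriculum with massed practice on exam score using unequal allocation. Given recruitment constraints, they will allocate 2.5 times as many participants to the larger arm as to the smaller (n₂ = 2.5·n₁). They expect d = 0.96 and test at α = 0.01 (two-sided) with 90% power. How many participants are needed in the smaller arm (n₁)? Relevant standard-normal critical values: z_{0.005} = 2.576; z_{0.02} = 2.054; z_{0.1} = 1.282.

n₁ = 23

With allocation ratio k = n₂/n₁ = 2.5, Var(x̄₁−x̄₂) = σ²(1/n₁ + 1/(k·n₁)) = σ²·(k+1)/(k·n₁).
So n₁ = (1 + 1/k)·((z_{α/2} + z_β)/d)² = 1.400 × (3.858/0.96)².
n₁ = 1.400 × 16.15 = 22.6.
Round up: n₁ = 23, giving n₂ = ⌈2.5 × 23⌉ = ⌈57.5⌉ = 58.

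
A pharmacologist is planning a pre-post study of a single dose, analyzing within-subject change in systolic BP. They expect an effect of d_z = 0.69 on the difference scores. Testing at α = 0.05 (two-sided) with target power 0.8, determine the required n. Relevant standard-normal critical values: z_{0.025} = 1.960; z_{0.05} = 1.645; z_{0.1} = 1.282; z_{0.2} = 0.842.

n = 17 pairs

For a paired (one-sample on differences) test: n = ((z_{α/2} + z_β) / d)².
z_{α/2} + z_β = 1.960 + 0.842 = 2.802.
n = (2.802 / 0.69)² = 4.061² = 16.49.
Round up.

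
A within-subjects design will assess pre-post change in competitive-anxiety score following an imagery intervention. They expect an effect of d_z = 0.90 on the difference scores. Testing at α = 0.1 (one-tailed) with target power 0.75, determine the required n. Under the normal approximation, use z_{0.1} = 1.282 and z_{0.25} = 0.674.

n = 5 pairs

For a paired (one-sample on differences) test: n = ((z_{α} + z_β) / d)².
z_{α} + z_β = 1.282 + 0.674 = 1.956.
n = (1.956 / 0.90)² = 2.173² = 4.72.
Round up.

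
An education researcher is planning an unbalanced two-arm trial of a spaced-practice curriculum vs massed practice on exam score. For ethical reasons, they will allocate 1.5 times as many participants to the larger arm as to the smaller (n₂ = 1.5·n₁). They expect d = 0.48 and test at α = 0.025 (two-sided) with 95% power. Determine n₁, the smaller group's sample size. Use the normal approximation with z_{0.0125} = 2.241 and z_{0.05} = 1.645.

n₁ = 110

With allocation ratio k = n₂/n₁ = 1.5, Var(x̄₁−x̄₂) = σ²(1/n₁ + 1/(k·n₁)) = σ²·(k+1)/(k·n₁).
So n₁ = (1 + 1/k)·((z_{α/2} + z_β)/d)² = 1.667 × (3.886/0.48)².
n₁ = 1.667 × 65.54 = 109.2.
Round up: n₁ = 110, giving n₂ = 1.5 × 110 = 165.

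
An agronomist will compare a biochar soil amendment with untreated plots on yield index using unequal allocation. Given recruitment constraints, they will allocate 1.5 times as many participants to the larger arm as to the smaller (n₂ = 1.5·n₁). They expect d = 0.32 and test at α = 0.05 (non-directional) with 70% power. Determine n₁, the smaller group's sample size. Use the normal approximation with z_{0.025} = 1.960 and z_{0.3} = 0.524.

With allocation ratio k = n₂/n₁ = 1.5, Var(x̄₁−x̄₂) = σ²(1/n₁ + 1/(k·n₁)) = σ²·(k+1)/(k·n₁).
So n₁ = (1 + 1/k)·((z_{α/2} + z_β)/d)² = 1.667 × (2.484/0.32)².
n₁ = 1.667 × 60.26 = 100.4.
Round up: n₁ = 101, giving n₂ = ⌈1.5 × 101⌉ = ⌈151.5⌉ = 152.

n₁ = 101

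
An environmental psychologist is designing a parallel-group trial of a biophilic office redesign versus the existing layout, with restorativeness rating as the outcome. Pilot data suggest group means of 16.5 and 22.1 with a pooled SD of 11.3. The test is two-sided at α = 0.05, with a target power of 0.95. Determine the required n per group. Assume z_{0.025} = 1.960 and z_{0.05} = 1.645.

n = 106 per group

Cohen's d = |M₁ − M₂| / SD_pooled = |16.5 − 22.1| / 11.3 = 5.6 / 11.3 = 0.496.
For two independent groups with equal n: n = 2·((z_{α/2} + z_β) / d)².
z_{α/2} + z_β = 1.960 + 1.645 = 3.605.
n = 2 × (3.605 / 0.496)² = 2 × 7.268² = 2 × 52.83 = 105.7.
Round up to the next whole participant.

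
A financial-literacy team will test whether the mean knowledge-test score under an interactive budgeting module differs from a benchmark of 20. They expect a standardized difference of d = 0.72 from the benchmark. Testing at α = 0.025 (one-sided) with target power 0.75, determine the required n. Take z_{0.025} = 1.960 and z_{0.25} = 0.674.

n = 14

For a one-sample test: n = ((z_{α} + z_β) / d)².
z_{α} + z_β = 1.960 + 0.674 = 2.634.
n = (2.634 / 0.72)² = 3.658² = 13.38.
Round up.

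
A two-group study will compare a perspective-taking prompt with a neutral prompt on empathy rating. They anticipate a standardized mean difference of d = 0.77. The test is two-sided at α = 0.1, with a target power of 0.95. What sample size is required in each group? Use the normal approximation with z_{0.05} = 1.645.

For two independent groups with equal n: n = 2·((z_{α/2} + z_β) / d)².
z_{α/2} + z_β = 1.645 + 1.645 = 3.290.
n = 2 × (3.290 / 0.77)² = 2 × 4.273² = 2 × 18.26 = 36.5.
Round up to the next whole participant.

n = 37 per group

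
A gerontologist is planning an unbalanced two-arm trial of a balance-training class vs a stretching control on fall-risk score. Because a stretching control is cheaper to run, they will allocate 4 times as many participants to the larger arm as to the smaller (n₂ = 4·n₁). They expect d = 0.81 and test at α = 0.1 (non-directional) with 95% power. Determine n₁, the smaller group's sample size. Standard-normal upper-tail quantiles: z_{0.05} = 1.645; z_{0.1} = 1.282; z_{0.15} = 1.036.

n₁ = 21

With allocation ratio k = n₂/n₁ = 4, Var(x̄₁−x̄₂) = σ²(1/n₁ + 1/(k·n₁)) = σ²·(k+1)/(k·n₁).
So n₁ = (1 + 1/k)·((z_{α/2} + z_β)/d)² = 1.250 × (3.290/0.81)².
n₁ = 1.250 × 16.50 = 20.6.
Round up: n₁ = 21, giving n₂ = 4 × 21 = 84.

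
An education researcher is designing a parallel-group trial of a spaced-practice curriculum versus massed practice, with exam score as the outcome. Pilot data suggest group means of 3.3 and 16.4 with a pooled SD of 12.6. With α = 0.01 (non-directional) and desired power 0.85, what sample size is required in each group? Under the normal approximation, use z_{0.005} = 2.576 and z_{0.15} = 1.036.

Cohen's d = |M₁ − M₂| / SD_pooled = |3.3 − 16.4| / 12.6 = 13.1 / 12.6 = 1.040.
For two independent groups with equal n: n = 2·((z_{α/2} + z_β) / d)².
z_{α/2} + z_β = 2.576 + 1.036 = 3.612.
n = 2 × (3.612 / 1.040)² = 2 × 3.473² = 2 × 12.06 = 24.1.
Round up to the next whole participant.

n = 25 per group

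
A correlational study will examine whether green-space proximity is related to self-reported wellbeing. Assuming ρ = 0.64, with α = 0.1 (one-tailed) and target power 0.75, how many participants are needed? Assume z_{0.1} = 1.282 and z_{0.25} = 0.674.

n = 10

Fisher's z: C = ½·ln((1+r)/(1−r)) = ½·ln(4.5556) = 0.7582.
n = ((z_{α} + z_β)/C)² + 3.
(1.282 + 0.674) / 0.7582 = 1.956 / 0.7582 = 2.580.
n = 2.580² + 3 = 6.66 + 3 = 9.7.
Round up.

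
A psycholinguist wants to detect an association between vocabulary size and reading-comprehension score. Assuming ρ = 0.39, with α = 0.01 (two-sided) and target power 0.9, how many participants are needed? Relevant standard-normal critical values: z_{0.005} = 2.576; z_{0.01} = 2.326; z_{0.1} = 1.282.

Fisher's z: C = ½·ln((1+r)/(1−r)) = ½·ln(2.2787) = 0.4118.
n = ((z_{α/2} + z_β)/C)² + 3.
(2.576 + 1.282) / 0.4118 = 3.858 / 0.4118 = 9.369.
n = 9.369² + 3 = 87.77 + 3 = 90.8.
Round up.

n = 91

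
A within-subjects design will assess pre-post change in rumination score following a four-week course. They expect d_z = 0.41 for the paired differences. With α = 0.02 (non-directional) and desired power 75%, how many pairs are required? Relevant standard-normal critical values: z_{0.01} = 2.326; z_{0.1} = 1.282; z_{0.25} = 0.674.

For a paired (one-sample on differences) test: n = ((z_{α/2} + z_β) / d)².
z_{α/2} + z_β = 2.326 + 0.674 = 3.000.
n = (3.000 / 0.41)² = 7.317² = 53.54.
Round up.

n = 54 pairs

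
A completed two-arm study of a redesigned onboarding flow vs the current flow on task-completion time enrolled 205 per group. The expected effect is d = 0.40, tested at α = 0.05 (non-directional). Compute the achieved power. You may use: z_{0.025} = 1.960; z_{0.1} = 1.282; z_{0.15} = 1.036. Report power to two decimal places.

power ≈ 0.98

For two equal groups, power = Φ(d·√(n/2) − z_{α/2}).
d·√(n/2) = 0.40 × √(205/2) = 0.40 × 10.124 = 4.050.
z_β = 4.050 − 1.960 = 2.090.
Power = Φ(2.090) = 0.982.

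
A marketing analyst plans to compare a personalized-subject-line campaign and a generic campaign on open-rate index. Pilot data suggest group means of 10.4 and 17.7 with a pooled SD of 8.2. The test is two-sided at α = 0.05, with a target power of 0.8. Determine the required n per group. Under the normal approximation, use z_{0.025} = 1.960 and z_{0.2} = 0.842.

Cohen's d = |M₁ − M₂| / SD_pooled = |10.4 − 17.7| / 8.2 = 7.3 / 8.2 = 0.890.
For two independent groups with equal n: n = 2·((z_{α/2} + z_β) / d)².
z_{α/2} + z_β = 1.960 + 0.842 = 2.802.
n = 2 × (2.802 / 0.890)² = 2 × 3.148² = 2 × 9.91 = 19.8.
Round up to the next whole participant.

n = 20 per group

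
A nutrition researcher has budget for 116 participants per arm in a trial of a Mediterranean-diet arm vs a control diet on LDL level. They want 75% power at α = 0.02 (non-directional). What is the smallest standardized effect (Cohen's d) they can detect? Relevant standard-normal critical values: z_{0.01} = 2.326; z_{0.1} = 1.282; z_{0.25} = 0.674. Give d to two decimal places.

For two independent groups of n = 116 each: d_min = (z_{α/2} + z_β)·√(2/n).
z-sum = 2.326 + 0.674 = 3.000.
d_min = 3.000 × √(2/116) = 3.000 × 0.1313 = 0.394.

d_min ≈ 0.39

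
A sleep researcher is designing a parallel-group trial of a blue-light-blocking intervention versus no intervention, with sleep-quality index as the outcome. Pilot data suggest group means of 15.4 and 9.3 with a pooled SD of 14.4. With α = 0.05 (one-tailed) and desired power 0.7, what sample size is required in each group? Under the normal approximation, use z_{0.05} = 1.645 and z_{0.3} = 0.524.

Cohen's d = |M₁ − M₂| / SD_pooled = |15.4 − 9.3| / 14.4 = 6.1 / 14.4 = 0.424.
For two independent groups with equal n: n = 2·((z_{α} + z_β) / d)².
z_{α} + z_β = 1.645 + 0.524 = 2.169.
n = 2 × (2.169 / 0.424)² = 2 × 5.116² = 2 × 26.17 = 52.3.
Round up to the next whole participant.

n = 53 per group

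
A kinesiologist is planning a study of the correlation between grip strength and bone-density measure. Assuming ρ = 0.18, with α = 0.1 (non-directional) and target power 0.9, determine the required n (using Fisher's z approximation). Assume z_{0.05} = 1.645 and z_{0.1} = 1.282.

Fisher's z: C = ½·ln((1+r)/(1−r)) = ½·ln(1.4390) = 0.1820.
n = ((z_{α/2} + z_β)/C)² + 3.
(1.645 + 1.282) / 0.1820 = 2.927 / 0.1820 = 16.082.
n = 16.082² + 3 = 258.64 + 3 = 261.6.
Round up.

n = 262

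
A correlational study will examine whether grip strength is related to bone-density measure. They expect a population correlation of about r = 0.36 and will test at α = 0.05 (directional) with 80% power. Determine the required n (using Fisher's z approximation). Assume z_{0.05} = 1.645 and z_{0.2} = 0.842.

Fisher's z: C = ½·ln((1+r)/(1−r)) = ½·ln(2.1250) = 0.3769.
n = ((z_{α} + z_β)/C)² + 3.
(1.645 + 0.842) / 0.3769 = 2.487 / 0.3769 = 6.599.
n = 6.599² + 3 = 43.54 + 3 = 46.5.
Round up.

n = 47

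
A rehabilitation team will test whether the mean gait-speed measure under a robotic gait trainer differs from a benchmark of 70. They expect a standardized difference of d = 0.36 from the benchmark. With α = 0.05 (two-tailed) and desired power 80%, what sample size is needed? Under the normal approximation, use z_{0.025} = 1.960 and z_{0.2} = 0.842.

For a one-sample test: n = ((z_{α/2} + z_β) / d)².
z_{α/2} + z_β = 1.960 + 0.842 = 2.802.
n = (2.802 / 0.36)² = 7.783² = 60.58.
Round up.

n = 61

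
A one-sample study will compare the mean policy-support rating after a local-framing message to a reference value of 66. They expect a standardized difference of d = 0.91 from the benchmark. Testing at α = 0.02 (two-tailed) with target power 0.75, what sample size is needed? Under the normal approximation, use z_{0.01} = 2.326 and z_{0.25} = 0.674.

n = 11

For a one-sample test: n = ((z_{α/2} + z_β) / d)².
z_{α/2} + z_β = 2.326 + 0.674 = 3.000.
n = (3.000 / 0.91)² = 3.297² = 10.87.
Round up.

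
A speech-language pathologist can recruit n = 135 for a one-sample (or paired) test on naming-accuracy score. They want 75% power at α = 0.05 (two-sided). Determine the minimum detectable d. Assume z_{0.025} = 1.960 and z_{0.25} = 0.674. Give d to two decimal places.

d_min ≈ 0.23

For a single sample (or paired design) of n = 135: d_min = (z_{α/2} + z_β)/√n.
z-sum = 1.960 + 0.674 = 2.634.
d_min = 2.634 / √135 = 2.634 / 11.619 = 0.227.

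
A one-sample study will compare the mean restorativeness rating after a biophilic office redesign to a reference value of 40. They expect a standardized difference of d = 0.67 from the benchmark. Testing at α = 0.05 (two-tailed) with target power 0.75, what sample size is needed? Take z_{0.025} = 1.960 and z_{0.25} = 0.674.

n = 16

For a one-sample test: n = ((z_{α/2} + z_β) / d)².
z_{α/2} + z_β = 1.960 + 0.674 = 2.634.
n = (2.634 / 0.67)² = 3.931² = 15.46.
Round up.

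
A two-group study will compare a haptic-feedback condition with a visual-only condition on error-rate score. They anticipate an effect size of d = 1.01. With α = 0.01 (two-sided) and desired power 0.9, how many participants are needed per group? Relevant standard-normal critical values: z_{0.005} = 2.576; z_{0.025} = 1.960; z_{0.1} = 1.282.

n = 30 per group

For two independent groups with equal n: n = 2·((z_{α/2} + z_β) / d)².
z_{α/2} + z_β = 2.576 + 1.282 = 3.858.
n = 2 × (3.858 / 1.01)² = 2 × 3.820² = 2 × 14.59 = 29.2.
Round up to the next whole participant.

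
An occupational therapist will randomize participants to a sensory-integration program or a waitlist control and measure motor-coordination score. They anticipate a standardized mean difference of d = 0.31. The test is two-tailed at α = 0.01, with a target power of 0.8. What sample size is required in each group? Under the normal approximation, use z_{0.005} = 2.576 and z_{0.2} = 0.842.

For two independent groups with equal n: n = 2·((z_{α/2} + z_β) / d)².
z_{α/2} + z_β = 2.576 + 0.842 = 3.418.
n = 2 × (3.418 / 0.31)² = 2 × 11.026² = 2 × 121.57 = 243.1.
Round up to the next whole participant.

n = 244 per group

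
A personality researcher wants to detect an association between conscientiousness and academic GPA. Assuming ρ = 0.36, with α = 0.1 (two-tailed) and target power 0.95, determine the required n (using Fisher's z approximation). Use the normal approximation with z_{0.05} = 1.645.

n = 80

Fisher's z: C = ½·ln((1+r)/(1−r)) = ½·ln(2.1250) = 0.3769.
n = ((z_{α/2} + z_β)/C)² + 3.
(1.645 + 1.645) / 0.3769 = 3.290 / 0.3769 = 8.729.
n = 8.729² + 3 = 76.20 + 3 = 79.2.
Round up.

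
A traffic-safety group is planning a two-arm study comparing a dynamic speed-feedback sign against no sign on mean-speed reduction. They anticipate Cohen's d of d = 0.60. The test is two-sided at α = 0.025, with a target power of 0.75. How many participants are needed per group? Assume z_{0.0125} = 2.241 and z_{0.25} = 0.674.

n = 48 per group

For two independent groups with equal n: n = 2·((z_{α/2} + z_β) / d)².
z_{α/2} + z_β = 2.241 + 0.674 = 2.915.
n = 2 × (2.915 / 0.60)² = 2 × 4.858² = 2 × 23.60 = 47.2.
Round up to the next whole participant.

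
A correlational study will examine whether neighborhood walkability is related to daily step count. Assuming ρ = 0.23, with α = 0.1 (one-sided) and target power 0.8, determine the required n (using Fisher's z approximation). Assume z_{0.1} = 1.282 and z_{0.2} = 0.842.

n = 86

Fisher's z: C = ½·ln((1+r)/(1−r)) = ½·ln(1.5974) = 0.2342.
n = ((z_{α} + z_β)/C)² + 3.
(1.282 + 0.842) / 0.2342 = 2.124 / 0.2342 = 9.069.
n = 9.069² + 3 = 82.25 + 3 = 85.2.
Round up.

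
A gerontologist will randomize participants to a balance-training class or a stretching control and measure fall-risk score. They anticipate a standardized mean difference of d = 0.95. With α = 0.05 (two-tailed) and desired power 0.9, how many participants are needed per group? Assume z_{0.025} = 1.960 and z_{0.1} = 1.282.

For two independent groups with equal n: n = 2·((z_{α/2} + z_β) / d)².
z_{α/2} + z_β = 1.960 + 1.282 = 3.242.
n = 2 × (3.242 / 0.95)² = 2 × 3.413² = 2 × 11.65 = 23.3.
Round up to the next whole participant.

n = 24 per group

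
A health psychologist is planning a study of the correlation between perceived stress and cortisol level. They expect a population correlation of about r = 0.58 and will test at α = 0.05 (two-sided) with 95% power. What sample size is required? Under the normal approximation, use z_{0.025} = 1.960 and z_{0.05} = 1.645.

n = 33

Fisher's z: C = ½·ln((1+r)/(1−r)) = ½·ln(3.7619) = 0.6625.
n = ((z_{α/2} + z_β)/C)² + 3.
(1.960 + 1.645) / 0.6625 = 3.605 / 0.6625 = 5.442.
n = 5.442² + 3 = 29.61 + 3 = 32.6.
Round up.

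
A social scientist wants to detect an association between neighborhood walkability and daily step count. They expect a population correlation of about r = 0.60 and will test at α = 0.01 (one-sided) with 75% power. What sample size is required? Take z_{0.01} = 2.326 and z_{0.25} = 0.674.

n = 22

Fisher's z: C = ½·ln((1+r)/(1−r)) = ½·ln(4.0000) = 0.6931.
n = ((z_{α} + z_β)/C)² + 3.
(2.326 + 0.674) / 0.6931 = 3.000 / 0.6931 = 4.328.
n = 4.328² + 3 = 18.73 + 3 = 21.7.
Round up.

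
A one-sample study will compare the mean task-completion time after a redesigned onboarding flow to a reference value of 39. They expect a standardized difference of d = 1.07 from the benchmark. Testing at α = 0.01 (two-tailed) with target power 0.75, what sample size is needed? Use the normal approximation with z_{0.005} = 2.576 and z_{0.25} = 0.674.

For a one-sample test: n = ((z_{α/2} + z_β) / d)².
z_{α/2} + z_β = 2.576 + 0.674 = 3.250.
n = (3.250 / 1.07)² = 3.037² = 9.23.
Round up.

n = 10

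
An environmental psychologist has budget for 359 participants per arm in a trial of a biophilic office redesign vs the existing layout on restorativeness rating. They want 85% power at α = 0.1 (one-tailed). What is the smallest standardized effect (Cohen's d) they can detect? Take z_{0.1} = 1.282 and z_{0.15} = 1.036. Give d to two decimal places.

For two independent groups of n = 359 each: d_min = (z_{α} + z_β)·√(2/n).
z-sum = 1.282 + 1.036 = 2.318.
d_min = 2.318 × √(2/359) = 2.318 × 0.0746 = 0.173.

d_min ≈ 0.17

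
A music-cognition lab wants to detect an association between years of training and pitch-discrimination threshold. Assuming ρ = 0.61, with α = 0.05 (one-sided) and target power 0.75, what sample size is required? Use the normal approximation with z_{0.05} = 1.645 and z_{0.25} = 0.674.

n = 14

Fisher's z: C = ½·ln((1+r)/(1−r)) = ½·ln(4.1282) = 0.7089.
n = ((z_{α} + z_β)/C)² + 3.
(1.645 + 0.674) / 0.7089 = 2.319 / 0.7089 = 3.271.
n = 3.271² + 3 = 10.70 + 3 = 13.7.
Round up.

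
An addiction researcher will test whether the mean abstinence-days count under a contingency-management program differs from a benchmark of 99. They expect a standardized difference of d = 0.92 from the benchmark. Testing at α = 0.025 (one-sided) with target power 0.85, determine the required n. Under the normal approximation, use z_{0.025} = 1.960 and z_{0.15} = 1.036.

n = 11

For a one-sample test: n = ((z_{α} + z_β) / d)².
z_{α} + z_β = 1.960 + 1.036 = 2.996.
n = (2.996 / 0.92)² = 3.257² = 10.60.
Round up.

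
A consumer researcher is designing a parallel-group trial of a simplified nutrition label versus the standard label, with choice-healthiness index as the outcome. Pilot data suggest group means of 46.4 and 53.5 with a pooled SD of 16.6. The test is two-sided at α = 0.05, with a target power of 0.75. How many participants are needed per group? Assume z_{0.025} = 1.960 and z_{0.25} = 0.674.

Cohen's d = |M₁ − M₂| / SD_pooled = |46.4 − 53.5| / 16.6 = 7.1 / 16.6 = 0.428.
For two independent groups with equal n: n = 2·((z_{α/2} + z_β) / d)².
z_{α/2} + z_β = 1.960 + 0.674 = 2.634.
n = 2 × (2.634 / 0.428)² = 2 × 6.154² = 2 × 37.87 = 75.7.
Round up to the next whole participant.

n = 76 per group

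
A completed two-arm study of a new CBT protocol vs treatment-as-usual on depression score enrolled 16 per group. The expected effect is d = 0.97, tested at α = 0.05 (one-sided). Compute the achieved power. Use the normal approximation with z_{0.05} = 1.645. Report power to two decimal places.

power ≈ 0.86

For two equal groups, power = Φ(d·√(n/2) − z_{α}).
d·√(n/2) = 0.97 × √(16/2) = 0.97 × 2.828 = 2.744.
z_β = 2.744 − 1.645 = 1.099.
Power = Φ(1.099) = 0.864.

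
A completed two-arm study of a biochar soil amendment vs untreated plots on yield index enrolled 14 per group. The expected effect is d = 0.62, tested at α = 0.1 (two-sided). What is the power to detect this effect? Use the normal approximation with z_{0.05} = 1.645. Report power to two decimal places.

power ≈ 0.50

For two equal groups, power = Φ(d·√(n/2) − z_{α/2}).
d·√(n/2) = 0.62 × √(14/2) = 0.62 × 2.646 = 1.640.
z_β = 1.640 − 1.645 = -0.005.
Power = Φ(-0.005) = 0.498.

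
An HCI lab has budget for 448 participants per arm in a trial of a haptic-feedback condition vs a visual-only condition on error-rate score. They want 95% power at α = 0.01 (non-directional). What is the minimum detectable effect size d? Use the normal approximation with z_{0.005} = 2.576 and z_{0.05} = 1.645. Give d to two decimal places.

For two independent groups of n = 448 each: d_min = (z_{α/2} + z_β)·√(2/n).
z-sum = 2.576 + 1.645 = 4.221.
d_min = 4.221 × √(2/448) = 4.221 × 0.0668 = 0.282.

d_min ≈ 0.28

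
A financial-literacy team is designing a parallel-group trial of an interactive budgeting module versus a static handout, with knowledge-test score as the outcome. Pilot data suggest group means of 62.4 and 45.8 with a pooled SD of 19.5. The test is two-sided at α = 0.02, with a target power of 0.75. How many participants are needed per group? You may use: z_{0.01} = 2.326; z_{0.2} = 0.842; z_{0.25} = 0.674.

Cohen's d = |M₁ − M₂| / SD_pooled = |62.4 − 45.8| / 19.5 = 16.6 / 19.5 = 0.851.
For two independent groups with equal n: n = 2·((z_{α/2} + z_β) / d)².
z_{α/2} + z_β = 2.326 + 0.674 = 3.000.
n = 2 × (3.000 / 0.851)² = 2 × 3.525² = 2 × 12.43 = 24.9.
Round up to the next whole participant.

n = 25 per group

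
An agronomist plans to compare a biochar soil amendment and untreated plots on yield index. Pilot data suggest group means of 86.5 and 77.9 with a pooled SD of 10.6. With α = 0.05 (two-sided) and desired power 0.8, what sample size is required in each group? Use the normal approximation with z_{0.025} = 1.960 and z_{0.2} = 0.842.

n = 24 per group

Cohen's d = |M₁ − M₂| / SD_pooled = |86.5 − 77.9| / 10.6 = 8.6 / 10.6 = 0.811.
For two independent groups with equal n: n = 2·((z_{α/2} + z_β) / d)².
z_{α/2} + z_β = 1.960 + 0.842 = 2.802.
n = 2 × (2.802 / 0.811)² = 2 × 3.455² = 2 × 11.94 = 23.9.
Round up to the next whole participant.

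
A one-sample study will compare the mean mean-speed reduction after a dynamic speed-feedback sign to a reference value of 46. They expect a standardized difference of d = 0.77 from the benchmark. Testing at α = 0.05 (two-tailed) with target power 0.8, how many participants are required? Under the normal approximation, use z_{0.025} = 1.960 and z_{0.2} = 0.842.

n = 14

For a one-sample test: n = ((z_{α/2} + z_β) / d)².
z_{α/2} + z_β = 1.960 + 0.842 = 2.802.
n = (2.802 / 0.77)² = 3.639² = 13.24.
Round up.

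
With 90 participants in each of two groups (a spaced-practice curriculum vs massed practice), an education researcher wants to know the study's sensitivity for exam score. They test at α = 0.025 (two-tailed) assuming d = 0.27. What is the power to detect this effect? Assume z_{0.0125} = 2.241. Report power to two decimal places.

For two equal groups, power = Φ(d·√(n/2) − z_{α/2}).
d·√(n/2) = 0.27 × √(90/2) = 0.27 × 6.708 = 1.811.
z_β = 1.811 − 2.241 = -0.430.
Power = Φ(-0.430) = 0.334.

power ≈ 0.33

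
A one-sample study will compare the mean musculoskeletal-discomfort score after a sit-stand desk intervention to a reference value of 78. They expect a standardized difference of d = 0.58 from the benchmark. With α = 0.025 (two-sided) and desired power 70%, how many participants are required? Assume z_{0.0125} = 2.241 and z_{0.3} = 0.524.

n = 23

For a one-sample test: n = ((z_{α/2} + z_β) / d)².
z_{α/2} + z_β = 2.241 + 0.524 = 2.765.
n = (2.765 / 0.58)² = 4.767² = 22.73.
Round up.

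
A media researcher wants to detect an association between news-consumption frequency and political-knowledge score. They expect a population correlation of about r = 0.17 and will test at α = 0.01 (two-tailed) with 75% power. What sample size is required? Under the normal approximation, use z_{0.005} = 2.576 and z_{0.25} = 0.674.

Fisher's z: C = ½·ln((1+r)/(1−r)) = ½·ln(1.4096) = 0.1717.
n = ((z_{α/2} + z_β)/C)² + 3.
(2.576 + 0.674) / 0.1717 = 3.250 / 0.1717 = 18.928.
n = 18.928² + 3 = 358.28 + 3 = 361.3.
Round up.

n = 362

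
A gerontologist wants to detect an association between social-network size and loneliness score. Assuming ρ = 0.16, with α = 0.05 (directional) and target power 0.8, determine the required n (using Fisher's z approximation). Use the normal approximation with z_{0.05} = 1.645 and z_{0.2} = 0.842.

n = 241

Fisher's z: C = ½·ln((1+r)/(1−r)) = ½·ln(1.3810) = 0.1614.
n = ((z_{α} + z_β)/C)² + 3.
(1.645 + 0.842) / 0.1614 = 2.487 / 0.1614 = 15.409.
n = 15.409² + 3 = 237.43 + 3 = 240.4.
Round up.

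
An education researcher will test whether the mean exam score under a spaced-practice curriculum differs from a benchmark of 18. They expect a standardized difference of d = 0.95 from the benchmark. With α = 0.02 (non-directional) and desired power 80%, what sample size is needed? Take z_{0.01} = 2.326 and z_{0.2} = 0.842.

For a one-sample test: n = ((z_{α/2} + z_β) / d)².
z_{α/2} + z_β = 2.326 + 0.842 = 3.168.
n = (3.168 / 0.95)² = 3.335² = 11.12.
Round up.

n = 12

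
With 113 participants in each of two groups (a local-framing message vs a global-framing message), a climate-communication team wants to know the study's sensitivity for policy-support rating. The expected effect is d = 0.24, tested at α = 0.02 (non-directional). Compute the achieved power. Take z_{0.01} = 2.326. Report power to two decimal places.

power ≈ 0.30

For two equal groups, power = Φ(d·√(n/2) − z_{α/2}).
d·√(n/2) = 0.24 × √(113/2) = 0.24 × 7.517 = 1.804.
z_β = 1.804 − 2.326 = -0.522.
Power = Φ(-0.522) = 0.301.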